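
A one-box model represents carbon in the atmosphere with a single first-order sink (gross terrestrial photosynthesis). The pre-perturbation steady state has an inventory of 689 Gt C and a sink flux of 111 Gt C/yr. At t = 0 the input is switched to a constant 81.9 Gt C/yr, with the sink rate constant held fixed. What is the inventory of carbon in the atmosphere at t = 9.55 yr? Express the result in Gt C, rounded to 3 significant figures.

547 Gt C

τ = M₀/F₀ = 689/111 = 6.207 yr; rate constant k = 1/τ.
New steady state M_∞ = F₁/k = F₁·τ = 81.9 × 6.207 = 508.37 Gt C.
M(t) = M_∞ + (M₀ − M_∞)·e^(−t/τ); t/τ = 9.55/6.207 = 1.539, so e^(−t/τ) = 0.2147.
M(t) = 508.37 + 180.6 × 0.2147 = 547.15 Gt C.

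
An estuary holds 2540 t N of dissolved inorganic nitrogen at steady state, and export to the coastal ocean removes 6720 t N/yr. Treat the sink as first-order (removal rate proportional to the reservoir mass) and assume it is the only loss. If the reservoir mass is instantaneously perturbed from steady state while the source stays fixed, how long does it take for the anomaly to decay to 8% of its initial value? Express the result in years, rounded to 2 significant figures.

0.95 yr

For a linear reservoir the anomaly decays as exp(−t/τ) with τ = M/F = 2540/6720 = 0.3780 yr.
exp(−t/τ) = 0.08 ⇒ t = −τ ln(0.08) = 0.3780 × 2.526 = 0.9547 yr.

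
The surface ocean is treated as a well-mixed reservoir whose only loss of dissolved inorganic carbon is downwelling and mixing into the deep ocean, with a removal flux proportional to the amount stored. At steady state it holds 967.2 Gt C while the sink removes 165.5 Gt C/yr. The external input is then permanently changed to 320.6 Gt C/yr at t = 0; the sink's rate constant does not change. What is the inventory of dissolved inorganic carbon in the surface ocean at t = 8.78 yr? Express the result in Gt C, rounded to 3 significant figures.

The sink rate constant is k = F₀/M₀ = 165.5/967.2 = 0.1711 yr⁻¹.
Solving dM/dt = F₁ − kM with M(0) = M₀ gives M(t) = F₁/k + (M₀ − F₁/k)·e^(−kt).
F₁/k = 320.6/0.1711 = 1873.6 Gt C; kt = 0.1711 × 8.78 = 1.502, e^(−kt) = 0.2226.
M(8.78) = 1873.6 + (967.2 − 1873.6) × 0.2226 = 1873.6 − 201.8 = 1671.8 Gt C.

1670 Gt C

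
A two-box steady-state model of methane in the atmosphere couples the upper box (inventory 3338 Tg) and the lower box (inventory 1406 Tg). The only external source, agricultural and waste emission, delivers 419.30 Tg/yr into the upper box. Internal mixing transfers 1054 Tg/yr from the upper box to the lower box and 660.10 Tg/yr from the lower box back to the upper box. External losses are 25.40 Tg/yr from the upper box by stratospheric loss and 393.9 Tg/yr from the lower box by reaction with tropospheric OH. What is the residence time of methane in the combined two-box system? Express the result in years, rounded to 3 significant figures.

Treat the two boxes together as one reservoir: the mixing fluxes between them are internal recycling, so τ = ΣM / Σ(external losses).
M_total = 3338 + 1406 = 4744.0 Tg.
ΣF_external_out = 25.40 + 393.9 = 419.30 Tg/yr.
τ = M_total / ΣF_ext = 4744.0 / 419.30 = 11.31 yr.

11.3 yr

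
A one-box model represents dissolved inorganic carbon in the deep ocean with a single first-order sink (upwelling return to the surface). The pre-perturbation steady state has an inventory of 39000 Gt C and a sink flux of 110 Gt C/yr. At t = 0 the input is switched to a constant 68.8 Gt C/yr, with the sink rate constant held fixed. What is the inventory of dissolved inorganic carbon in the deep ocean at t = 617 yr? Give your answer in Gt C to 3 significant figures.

27000 Gt C

Residence time τ = M₀/F₀ = 354.5 yr. The eventual steady state is M_∞ = M₀·(F₁/F₀) = 39000 × 68.8/110 = 24393 Gt C.
The anomaly ΔM(t) = M(t) − M_∞ decays as ΔM₀·e^(−t/τ) with ΔM₀ = 39000 − 24393 = 14610 Gt C.
At t = 617 yr, e^(−t/τ) = e^(−1.740) = 0.1755, so ΔM = 2563 Gt C and M = 24393 + 2563 = 26956 Gt C.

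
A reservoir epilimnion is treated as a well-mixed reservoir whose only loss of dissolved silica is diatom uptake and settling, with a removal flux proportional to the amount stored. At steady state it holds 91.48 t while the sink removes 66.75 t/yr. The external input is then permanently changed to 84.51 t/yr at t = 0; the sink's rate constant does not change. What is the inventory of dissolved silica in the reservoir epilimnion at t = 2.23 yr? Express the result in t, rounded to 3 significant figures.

τ = M₀/F₀ = 91.48/66.75 = 1.370 yr; rate constant k = 1/τ.
New steady state M_∞ = F₁/k = F₁·τ = 84.51 × 1.370 = 115.82 t.
M(t) = M_∞ + (M₀ − M_∞)·e^(−t/τ); t/τ = 2.23/1.370 = 1.627, so e^(−t/τ) = 0.1965.
M(t) = 115.82 − 24.34 × 0.1965 = 111.04 t.

111 t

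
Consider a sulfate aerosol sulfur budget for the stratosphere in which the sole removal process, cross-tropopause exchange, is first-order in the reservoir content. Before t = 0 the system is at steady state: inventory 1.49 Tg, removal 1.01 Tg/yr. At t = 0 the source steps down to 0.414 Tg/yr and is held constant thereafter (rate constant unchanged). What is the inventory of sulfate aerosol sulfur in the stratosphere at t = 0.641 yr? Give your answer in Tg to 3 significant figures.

1.18 Tg

Residence time τ = M₀/F₀ = 1.475 yr. The eventual steady state is M_∞ = M₀·(F₁/F₀) = 1.49 × 0.414/1.01 = 0.61075 Tg.
The anomaly ΔM(t) = M(t) − M_∞ decays as ΔM₀·e^(−t/τ) with ΔM₀ = 1.49 − 0.61075 = 0.8792 Tg.
At t = 0.641 yr, e^(−t/τ) = e^(−0.4345) = 0.6476, so ΔM = 0.5694 Tg and M = 0.61075 + 0.5694 = 1.1801 Tg.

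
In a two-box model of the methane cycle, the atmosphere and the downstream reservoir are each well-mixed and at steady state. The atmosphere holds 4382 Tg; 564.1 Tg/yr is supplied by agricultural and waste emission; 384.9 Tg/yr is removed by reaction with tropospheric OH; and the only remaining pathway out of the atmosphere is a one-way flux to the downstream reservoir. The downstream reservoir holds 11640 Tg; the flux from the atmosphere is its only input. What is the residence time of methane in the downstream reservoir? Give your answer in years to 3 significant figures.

Balance the atmosphere: ΣF_in = 564.10 Tg/yr.
Flux to the downstream reservoir = ΣF_in − (384.9) = 179.20 Tg/yr.
At steady state the output of the downstream reservoir equals its input, 179.20 Tg/yr.
τ = M / F = 11640 / 179.20 = 64.96 yr.

65.0 yr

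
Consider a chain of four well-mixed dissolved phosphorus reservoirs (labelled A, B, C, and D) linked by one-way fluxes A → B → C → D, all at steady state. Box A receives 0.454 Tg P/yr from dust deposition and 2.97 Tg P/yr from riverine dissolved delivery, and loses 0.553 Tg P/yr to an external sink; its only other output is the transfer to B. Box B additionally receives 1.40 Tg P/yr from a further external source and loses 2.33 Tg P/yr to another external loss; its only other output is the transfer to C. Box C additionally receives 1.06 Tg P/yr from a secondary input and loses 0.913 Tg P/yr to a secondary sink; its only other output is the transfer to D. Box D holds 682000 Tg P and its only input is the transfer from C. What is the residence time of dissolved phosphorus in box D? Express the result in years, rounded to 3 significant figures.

Box A: F(A→B) = (0.454 + 2.97) − 0.553 = 2.8710 Tg P/yr.
Box B: F(B→C) = (2.8710 + 1.40) − 2.33 = 1.9410 Tg P/yr.
Box C: F(C→D) = (1.9410 + 1.06) − 0.913 = 2.0880 Tg P/yr.
Box D throughput = its input = 2.0880 Tg P/yr; τ = 682000 / 2.0880 = 326600 yr.

327000 yr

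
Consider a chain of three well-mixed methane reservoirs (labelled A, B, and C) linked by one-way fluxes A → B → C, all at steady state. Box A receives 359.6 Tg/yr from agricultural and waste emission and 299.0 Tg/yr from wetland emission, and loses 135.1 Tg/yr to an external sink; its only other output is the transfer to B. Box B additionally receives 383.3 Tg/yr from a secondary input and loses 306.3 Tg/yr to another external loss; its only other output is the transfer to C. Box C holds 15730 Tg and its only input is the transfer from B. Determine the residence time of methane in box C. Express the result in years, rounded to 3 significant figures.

26.2 yr

Box A: F(A→B) = (359.6 + 299.0) − 135.1 = 523.50 Tg/yr.
Box B: F(B→C) = (523.50 + 383.3) − 306.3 = 600.50 Tg/yr.
Box C throughput = its input = 600.50 Tg/yr; τ = 15730 / 600.50 = 26.19 yr.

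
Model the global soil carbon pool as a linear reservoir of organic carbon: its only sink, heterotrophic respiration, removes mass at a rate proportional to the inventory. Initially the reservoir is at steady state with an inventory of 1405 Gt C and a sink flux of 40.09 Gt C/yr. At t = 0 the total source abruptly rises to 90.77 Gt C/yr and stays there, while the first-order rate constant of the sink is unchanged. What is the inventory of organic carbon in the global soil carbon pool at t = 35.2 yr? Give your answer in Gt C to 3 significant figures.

2530 Gt C

τ = M₀/F₀ = 1405/40.09 = 35.05 yr; rate constant k = 1/τ.
New steady state M_∞ = F₁/k = F₁·τ = 90.77 × 35.05 = 3181.1 Gt C.
M(t) = M_∞ + (M₀ − M_∞)·e^(−t/τ); t/τ = 35.2/35.05 = 1.004, so e^(−t/τ) = 0.3663.
M(t) = 3181.1 − 1776 × 0.3663 = 2530.6 Gt C.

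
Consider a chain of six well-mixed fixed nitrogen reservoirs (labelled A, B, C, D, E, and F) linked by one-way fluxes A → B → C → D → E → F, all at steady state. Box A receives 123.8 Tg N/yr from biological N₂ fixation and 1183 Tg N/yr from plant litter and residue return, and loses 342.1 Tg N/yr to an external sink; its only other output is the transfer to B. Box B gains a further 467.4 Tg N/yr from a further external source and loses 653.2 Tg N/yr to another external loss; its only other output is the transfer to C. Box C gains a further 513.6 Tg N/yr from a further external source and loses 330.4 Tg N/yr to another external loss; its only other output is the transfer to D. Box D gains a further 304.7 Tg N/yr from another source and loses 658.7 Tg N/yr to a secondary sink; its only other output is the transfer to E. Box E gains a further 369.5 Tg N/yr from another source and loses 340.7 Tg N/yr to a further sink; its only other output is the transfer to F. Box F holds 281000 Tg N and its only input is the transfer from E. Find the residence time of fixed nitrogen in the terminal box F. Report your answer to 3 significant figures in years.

Box A: F(A→B) = (123.8 + 1183) − 342.1 = 964.70 Tg N/yr.
Box B: F(B→C) = (964.70 + 467.4) − 653.2 = 778.90 Tg N/yr.
Box C: F(C→D) = (778.90 + 513.6) − 330.4 = 962.10 Tg N/yr.
Box D: F(D→E) = (962.10 + 304.7) − 658.7 = 608.10 Tg N/yr.
Box E: F(E→F) = (608.10 + 369.5) − 340.7 = 636.90 Tg N/yr.
Box F throughput = its input = 636.90 Tg N/yr; τ = 281000 / 636.90 = 441.2 yr.

441 yr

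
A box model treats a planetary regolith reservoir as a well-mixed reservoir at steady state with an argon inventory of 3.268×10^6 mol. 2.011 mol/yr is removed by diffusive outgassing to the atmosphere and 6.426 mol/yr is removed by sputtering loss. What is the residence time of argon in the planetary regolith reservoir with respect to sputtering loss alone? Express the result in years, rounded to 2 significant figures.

Residence time with respect to a single sink: τ = M / F_sink.
τ = 3.268×10^6 / 6.426 = 508600 yr.

510000 yr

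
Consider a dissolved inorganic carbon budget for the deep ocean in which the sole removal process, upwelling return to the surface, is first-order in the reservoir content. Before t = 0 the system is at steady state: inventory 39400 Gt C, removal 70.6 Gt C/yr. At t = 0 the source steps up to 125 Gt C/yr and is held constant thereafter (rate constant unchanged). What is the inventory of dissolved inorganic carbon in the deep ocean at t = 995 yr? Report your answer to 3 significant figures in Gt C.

The sink rate constant is k = F₀/M₀ = 70.6/39400 = 0.001792 yr⁻¹.
Solving dM/dt = F₁ − kM with M(0) = M₀ gives M(t) = F₁/k + (M₀ − F₁/k)·e^(−kt).
F₁/k = 125/0.001792 = 69759 Gt C; kt = 0.001792 × 995 = 1.783, e^(−kt) = 0.1681.
M(995) = 69759 + (39400 − 69759) × 0.1681 = 69759 − 5105 = 64654 Gt C.

64700 Gt C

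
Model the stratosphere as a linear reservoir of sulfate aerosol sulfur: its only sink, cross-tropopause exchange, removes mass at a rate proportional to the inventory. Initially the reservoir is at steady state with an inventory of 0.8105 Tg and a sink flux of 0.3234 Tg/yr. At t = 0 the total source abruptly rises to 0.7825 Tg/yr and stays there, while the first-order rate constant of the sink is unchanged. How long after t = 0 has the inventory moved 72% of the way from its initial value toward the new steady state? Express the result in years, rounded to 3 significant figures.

3.19 yr

τ = M₀/F₀ = 0.8105/0.3234 = 2.506 yr.
The remaining gap fraction is e^(−t/τ); 72% covered ⇒ e^(−t/τ) = 0.280.
t = −τ ln(0.280) = 2.506 × 1.273 = 3.190 yr.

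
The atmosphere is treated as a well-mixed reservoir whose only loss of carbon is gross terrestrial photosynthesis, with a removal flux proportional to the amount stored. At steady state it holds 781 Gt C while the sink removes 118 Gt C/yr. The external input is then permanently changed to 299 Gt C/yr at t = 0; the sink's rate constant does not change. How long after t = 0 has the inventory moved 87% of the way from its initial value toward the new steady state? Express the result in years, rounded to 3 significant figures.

13.5 yr

τ = M₀/F₀ = 781/118 = 6.619 yr.
The remaining gap fraction is e^(−t/τ); 87% covered ⇒ e^(−t/τ) = 0.130.
t = −τ ln(0.130) = 6.619 × 2.040 = 13.50 yr.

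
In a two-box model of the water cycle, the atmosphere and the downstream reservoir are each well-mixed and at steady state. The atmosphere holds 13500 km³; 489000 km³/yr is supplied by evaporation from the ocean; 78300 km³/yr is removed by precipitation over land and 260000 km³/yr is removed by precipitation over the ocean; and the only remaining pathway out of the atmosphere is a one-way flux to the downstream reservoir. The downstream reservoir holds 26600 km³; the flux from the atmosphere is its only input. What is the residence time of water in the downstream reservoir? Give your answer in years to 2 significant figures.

0.18 yr

Balance the atmosphere: ΣF_in = 489000 km³/yr.
Flux to the downstream reservoir = ΣF_in − (78300 + 260000) = 150700 km³/yr.
At steady state the output of the downstream reservoir equals its input, 150700 km³/yr.
τ = M / F = 26600 / 150700 = 0.1765 yr.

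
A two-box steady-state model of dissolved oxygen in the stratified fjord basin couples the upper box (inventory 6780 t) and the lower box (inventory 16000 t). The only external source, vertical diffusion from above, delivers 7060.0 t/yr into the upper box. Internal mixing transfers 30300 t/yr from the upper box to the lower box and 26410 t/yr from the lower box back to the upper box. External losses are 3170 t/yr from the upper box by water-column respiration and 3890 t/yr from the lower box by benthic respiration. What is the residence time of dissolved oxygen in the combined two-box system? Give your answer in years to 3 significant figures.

Treat the two boxes together as one reservoir: the mixing fluxes between them are internal recycling, so τ = ΣM / Σ(external losses).
M_total = 6780 + 16000 = 22780 t.
ΣF_external_out = 3170 + 3890 = 7060.0 t/yr.
τ = M_total / ΣF_ext = 22780 / 7060.0 = 3.227 yr.

3.23 yr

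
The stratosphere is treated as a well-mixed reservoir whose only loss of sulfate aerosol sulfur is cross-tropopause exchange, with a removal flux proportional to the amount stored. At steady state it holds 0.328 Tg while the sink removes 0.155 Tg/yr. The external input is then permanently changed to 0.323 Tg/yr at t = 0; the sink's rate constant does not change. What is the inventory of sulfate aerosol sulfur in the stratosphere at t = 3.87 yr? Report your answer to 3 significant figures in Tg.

0.626 Tg

The sink rate constant is k = F₀/M₀ = 0.155/0.328 = 0.4726 yr⁻¹.
Solving dM/dt = F₁ − kM with M(0) = M₀ gives M(t) = F₁/k + (M₀ − F₁/k)·e^(−kt).
F₁/k = 0.323/0.4726 = 0.68351 Tg; kt = 0.4726 × 3.87 = 1.829, e^(−kt) = 0.1606.
M(3.87) = 0.68351 + (0.328 − 0.68351) × 0.1606 = 0.68351 − 0.05710 = 0.62641 Tg.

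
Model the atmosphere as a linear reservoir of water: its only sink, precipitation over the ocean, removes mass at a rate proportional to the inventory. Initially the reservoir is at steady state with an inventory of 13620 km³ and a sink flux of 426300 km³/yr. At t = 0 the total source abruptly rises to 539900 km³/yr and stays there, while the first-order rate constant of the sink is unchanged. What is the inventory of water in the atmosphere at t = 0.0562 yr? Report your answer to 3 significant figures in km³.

τ = M₀/F₀ = 13620/426300 = 0.03195 yr; rate constant k = 1/τ.
New steady state M_∞ = F₁/k = F₁·τ = 539900 × 0.03195 = 17249 km³.
M(t) = M_∞ + (M₀ − M_∞)·e^(−t/τ); t/τ = 0.0562/0.03195 = 1.759, so e^(−t/τ) = 0.1722.
M(t) = 17249 − 3629 × 0.1722 = 16624 km³.

16600 km³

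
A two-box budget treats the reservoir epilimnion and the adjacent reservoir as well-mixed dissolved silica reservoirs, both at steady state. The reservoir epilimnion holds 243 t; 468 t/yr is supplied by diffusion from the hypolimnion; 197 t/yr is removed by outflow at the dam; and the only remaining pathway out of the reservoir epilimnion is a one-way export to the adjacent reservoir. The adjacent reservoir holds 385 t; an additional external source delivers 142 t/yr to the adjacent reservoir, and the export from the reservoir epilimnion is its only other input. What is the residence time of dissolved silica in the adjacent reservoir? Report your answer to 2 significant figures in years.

Balance the reservoir epilimnion: ΣF_in = 468.00 t/yr.
Export to the adjacent reservoir = ΣF_in − (197) = 271.00 t/yr.
Total input to the adjacent reservoir = 271.00 + 142 = 413.00 t/yr; at steady state this equals its total output.
τ = M / F = 385 / 413.00 = 0.9322 yr.

0.93 yr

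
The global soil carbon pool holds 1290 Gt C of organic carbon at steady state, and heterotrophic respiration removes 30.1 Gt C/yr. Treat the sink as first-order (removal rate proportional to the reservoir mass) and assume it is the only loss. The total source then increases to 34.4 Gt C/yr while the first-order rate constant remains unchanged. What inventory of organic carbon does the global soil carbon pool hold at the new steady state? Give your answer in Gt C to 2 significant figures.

Rate constant k = F/M = 30.1 / 1290 = 0.02333 yr⁻¹.
At the new steady state, source = k·M_new ⇒ M_new = 34.4 / 0.02333 = 1474 Gt C.
(Equivalently M_new = M × F_new/F_old = 1290 × 34.4/30.1.)

1500 Gt C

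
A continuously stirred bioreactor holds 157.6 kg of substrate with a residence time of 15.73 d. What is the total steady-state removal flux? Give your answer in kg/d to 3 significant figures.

F = M / τ = 157.6 / 15.73 = 10.02 kg/d.

10.0 kg/d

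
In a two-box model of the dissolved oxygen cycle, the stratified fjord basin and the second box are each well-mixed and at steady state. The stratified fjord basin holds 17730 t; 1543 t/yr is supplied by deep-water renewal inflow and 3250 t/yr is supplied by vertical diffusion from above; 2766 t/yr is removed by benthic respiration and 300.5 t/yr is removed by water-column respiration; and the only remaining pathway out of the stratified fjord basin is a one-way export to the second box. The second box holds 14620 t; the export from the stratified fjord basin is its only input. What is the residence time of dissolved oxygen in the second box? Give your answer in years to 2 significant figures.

Balance the stratified fjord basin: ΣF_in = 1543 + 3250 = 4793.0 t/yr.
Export to the second box = ΣF_in − (2766 + 300.5) = 1726.5 t/yr.
At steady state the output of the second box equals its input, 1726.5 t/yr.
τ = M / F = 14620 / 1726.5 = 8.468 yr.

8.5 yr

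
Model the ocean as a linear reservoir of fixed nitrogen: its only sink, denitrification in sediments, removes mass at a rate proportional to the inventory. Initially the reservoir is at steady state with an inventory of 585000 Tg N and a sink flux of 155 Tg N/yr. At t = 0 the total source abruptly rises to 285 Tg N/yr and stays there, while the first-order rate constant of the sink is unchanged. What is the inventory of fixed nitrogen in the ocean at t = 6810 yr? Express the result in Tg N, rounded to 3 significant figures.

The sink rate constant is k = F₀/M₀ = 155/585000 = 0.0002650 yr⁻¹.
Solving dM/dt = F₁ − kM with M(0) = M₀ gives M(t) = F₁/k + (M₀ − F₁/k)·e^(−kt).
F₁/k = 285/0.0002650 = 1.0756×10^6 Tg N; kt = 0.0002650 × 6810 = 1.804, e^(−kt) = 0.1646.
M(6810) = 1.0756×10^6 + (585000 − 1.0756×10^6) × 0.1646 = 1.0756×10^6 − 80750 = 994890 Tg N.

995000 Tg N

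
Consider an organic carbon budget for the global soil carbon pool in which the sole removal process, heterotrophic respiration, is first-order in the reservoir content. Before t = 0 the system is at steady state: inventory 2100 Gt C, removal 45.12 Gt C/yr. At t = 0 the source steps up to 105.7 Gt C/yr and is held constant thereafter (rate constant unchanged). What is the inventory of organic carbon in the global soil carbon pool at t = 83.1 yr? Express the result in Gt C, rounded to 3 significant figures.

τ = M₀/F₀ = 2100/45.12 = 46.54 yr; rate constant k = 1/τ.
New steady state M_∞ = F₁/k = F₁·τ = 105.7 × 46.54 = 4919.5 Gt C.
M(t) = M_∞ + (M₀ − M_∞)·e^(−t/τ); t/τ = 83.1/46.54 = 1.785, so e^(−t/τ) = 0.1677.
M(t) = 4919.5 − 2820 × 0.1677 = 4446.7 Gt C.

4450 Gt C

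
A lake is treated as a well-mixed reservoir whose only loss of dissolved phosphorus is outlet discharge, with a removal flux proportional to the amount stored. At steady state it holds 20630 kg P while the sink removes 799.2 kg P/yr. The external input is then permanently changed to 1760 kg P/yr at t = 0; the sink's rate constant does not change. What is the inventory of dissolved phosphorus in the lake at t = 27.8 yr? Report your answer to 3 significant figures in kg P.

37000 kg P

Residence time τ = M₀/F₀ = 25.81 yr. The eventual steady state is M_∞ = M₀·(F₁/F₀) = 20630 × 1760/799.2 = 45431 kg P.
The anomaly ΔM(t) = M(t) − M_∞ decays as ΔM₀·e^(−t/τ) with ΔM₀ = 20630 − 45431 = −24800 kg P.
At t = 27.8 yr, e^(−t/τ) = e^(−1.077) = 0.3406, so ΔM = −8448 kg P and M = 45431 − 8448 = 36983 kg P.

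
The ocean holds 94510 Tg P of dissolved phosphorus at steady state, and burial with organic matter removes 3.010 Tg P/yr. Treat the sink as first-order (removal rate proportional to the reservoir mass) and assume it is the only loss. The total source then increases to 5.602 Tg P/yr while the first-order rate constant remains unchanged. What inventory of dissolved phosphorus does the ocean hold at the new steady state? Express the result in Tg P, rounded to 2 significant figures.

Rate constant k = F/M = 3.010 / 94510 = 3.185×10^-5 yr⁻¹.
At the new steady state, source = k·M_new ⇒ M_new = 5.602 / 3.185×10^-5 = 175900 Tg P.
(Equivalently M_new = M × F_new/F_old = 94510 × 5.602/3.010.)

180000 Tg P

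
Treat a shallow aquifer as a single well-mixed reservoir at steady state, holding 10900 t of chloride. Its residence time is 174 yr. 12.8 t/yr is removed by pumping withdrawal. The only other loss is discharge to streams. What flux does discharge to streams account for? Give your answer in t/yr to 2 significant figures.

50 t/yr

Total removal F = M/τ = 10900 / 174 = 62.64 t/yr.
Discharge to streams = F − (12.8) = 62.64 − 12.80 = 49.84 t/yr.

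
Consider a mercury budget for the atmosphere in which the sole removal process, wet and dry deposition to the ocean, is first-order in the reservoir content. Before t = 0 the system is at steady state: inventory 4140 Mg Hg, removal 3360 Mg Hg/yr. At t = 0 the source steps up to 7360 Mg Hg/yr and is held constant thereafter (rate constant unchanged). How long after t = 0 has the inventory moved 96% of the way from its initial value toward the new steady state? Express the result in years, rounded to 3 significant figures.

3.97 yr

τ = M₀/F₀ = 4140/3360 = 1.232 yr.
The remaining gap fraction is e^(−t/τ); 96% covered ⇒ e^(−t/τ) = 0.0400.
t = −τ ln(0.0400) = 1.232 × 3.219 = 3.966 yr.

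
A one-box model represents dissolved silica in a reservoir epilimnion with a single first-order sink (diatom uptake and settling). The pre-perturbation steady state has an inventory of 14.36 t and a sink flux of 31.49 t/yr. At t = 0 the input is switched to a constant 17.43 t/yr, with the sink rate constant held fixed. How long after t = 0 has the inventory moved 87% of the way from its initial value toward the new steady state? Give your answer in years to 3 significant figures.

0.930 yr

τ = M₀/F₀ = 14.36/31.49 = 0.4560 yr.
The remaining gap fraction is e^(−t/τ); 87% covered ⇒ e^(−t/τ) = 0.130.
t = −τ ln(0.130) = 0.4560 × 2.040 = 0.9304 yr.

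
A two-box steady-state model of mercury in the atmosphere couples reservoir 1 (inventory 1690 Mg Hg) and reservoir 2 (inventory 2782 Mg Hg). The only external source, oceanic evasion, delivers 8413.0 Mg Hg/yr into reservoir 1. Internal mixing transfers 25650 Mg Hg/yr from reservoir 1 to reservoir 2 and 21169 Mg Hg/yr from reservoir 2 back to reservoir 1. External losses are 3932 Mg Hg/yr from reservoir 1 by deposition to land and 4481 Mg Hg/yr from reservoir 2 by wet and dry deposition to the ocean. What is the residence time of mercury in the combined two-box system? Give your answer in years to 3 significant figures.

Treat the two boxes together as one reservoir: the mixing fluxes between them are internal recycling, so τ = ΣM / Σ(external losses).
M_total = 1690 + 2782 = 4472.0 Mg Hg.
ΣF_external_out = 3932 + 4481 = 8413.0 Mg Hg/yr.
τ = M_total / ΣF_ext = 4472.0 / 8413.0 = 0.5316 yr.

0.532 yr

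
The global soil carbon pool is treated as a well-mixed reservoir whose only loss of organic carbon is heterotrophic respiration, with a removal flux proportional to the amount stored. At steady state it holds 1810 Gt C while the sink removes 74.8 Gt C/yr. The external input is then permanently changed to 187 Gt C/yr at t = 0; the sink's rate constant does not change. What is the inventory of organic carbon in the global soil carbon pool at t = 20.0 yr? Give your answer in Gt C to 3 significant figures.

3340 Gt C

Residence time τ = M₀/F₀ = 24.20 yr. The eventual steady state is M_∞ = M₀·(F₁/F₀) = 1810 × 187/74.8 = 4525.0 Gt C.
The anomaly ΔM(t) = M(t) − M_∞ decays as ΔM₀·e^(−t/τ) with ΔM₀ = 1810 − 4525.0 = −2715 Gt C.
At t = 20.0 yr, e^(−t/τ) = e^(−0.8265) = 0.4376, so ΔM = −1188 Gt C and M = 4525.0 − 1188 = 3337.0 Gt C.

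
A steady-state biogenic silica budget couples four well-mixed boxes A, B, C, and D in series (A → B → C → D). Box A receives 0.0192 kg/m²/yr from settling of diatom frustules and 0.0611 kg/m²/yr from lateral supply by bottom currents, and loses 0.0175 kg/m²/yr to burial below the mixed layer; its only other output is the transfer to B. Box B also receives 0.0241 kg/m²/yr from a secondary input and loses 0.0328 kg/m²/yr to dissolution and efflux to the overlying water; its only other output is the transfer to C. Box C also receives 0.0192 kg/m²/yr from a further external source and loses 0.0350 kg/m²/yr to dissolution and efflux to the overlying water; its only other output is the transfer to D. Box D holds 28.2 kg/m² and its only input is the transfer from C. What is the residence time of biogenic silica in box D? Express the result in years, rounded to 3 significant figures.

Box A: F(A→B) = (0.0192 + 0.0611) − 0.0175 = 0.062800 kg/m²/yr.
Box B: F(B→C) = (0.062800 + 0.0241) − 0.0328 = 0.054100 kg/m²/yr.
Box C: F(C→D) = (0.054100 + 0.0192) − 0.0350 = 0.038300 kg/m²/yr.
Box D throughput = its input = 0.038300 kg/m²/yr; τ = 28.2 / 0.038300 = 736.3 yr.

736 yr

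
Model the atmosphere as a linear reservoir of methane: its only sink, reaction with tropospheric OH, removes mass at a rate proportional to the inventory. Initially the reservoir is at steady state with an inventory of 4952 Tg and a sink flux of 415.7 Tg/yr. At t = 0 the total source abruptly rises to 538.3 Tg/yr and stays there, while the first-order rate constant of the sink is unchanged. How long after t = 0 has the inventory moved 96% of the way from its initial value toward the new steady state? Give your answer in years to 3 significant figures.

38.3 yr

τ = M₀/F₀ = 4952/415.7 = 11.91 yr.
The remaining gap fraction is e^(−t/τ); 96% covered ⇒ e^(−t/τ) = 0.0400.
t = −τ ln(0.0400) = 11.91 × 3.219 = 38.34 yr.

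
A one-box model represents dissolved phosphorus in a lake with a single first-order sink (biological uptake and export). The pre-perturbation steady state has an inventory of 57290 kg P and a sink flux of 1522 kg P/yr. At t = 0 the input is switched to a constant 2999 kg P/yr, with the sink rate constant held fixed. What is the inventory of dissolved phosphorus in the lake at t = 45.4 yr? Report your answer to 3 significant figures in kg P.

τ = M₀/F₀ = 57290/1522 = 37.64 yr; rate constant k = 1/τ.
New steady state M_∞ = F₁/k = F₁·τ = 2999 × 37.64 = 112890 kg P.
M(t) = M_∞ + (M₀ − M_∞)·e^(−t/τ); t/τ = 45.4/37.64 = 1.206, so e^(−t/τ) = 0.2994.
M(t) = 112890 − 55600 × 0.2994 = 96243 kg P.

96200 kg P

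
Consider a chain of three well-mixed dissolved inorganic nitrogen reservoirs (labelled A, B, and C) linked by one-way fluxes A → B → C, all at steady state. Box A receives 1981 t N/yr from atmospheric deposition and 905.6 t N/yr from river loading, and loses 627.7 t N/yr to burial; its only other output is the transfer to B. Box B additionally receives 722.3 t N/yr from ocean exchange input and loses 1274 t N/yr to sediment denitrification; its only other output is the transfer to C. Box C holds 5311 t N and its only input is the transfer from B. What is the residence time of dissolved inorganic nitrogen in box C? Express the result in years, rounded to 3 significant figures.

3.11 yr

Box A: F(A→B) = (1981 + 905.6) − 627.7 = 2258.9 t N/yr.
Box B: F(B→C) = (2258.9 + 722.3) − 1274 = 1707.2 t N/yr.
Box C throughput = its input = 1707.2 t N/yr; τ = 5311 / 1707.2 = 3.111 yr.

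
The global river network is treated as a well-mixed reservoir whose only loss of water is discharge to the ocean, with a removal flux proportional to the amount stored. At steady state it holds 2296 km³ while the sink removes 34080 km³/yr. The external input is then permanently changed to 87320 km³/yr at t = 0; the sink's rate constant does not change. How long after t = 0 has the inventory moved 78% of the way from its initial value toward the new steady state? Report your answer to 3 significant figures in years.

τ = M₀/F₀ = 2296/34080 = 0.06737 yr.
The remaining gap fraction is e^(−t/τ); 78% covered ⇒ e^(−t/τ) = 0.220.
t = −τ ln(0.220) = 0.06737 × 1.514 = 0.1020 yr.

0.102 yr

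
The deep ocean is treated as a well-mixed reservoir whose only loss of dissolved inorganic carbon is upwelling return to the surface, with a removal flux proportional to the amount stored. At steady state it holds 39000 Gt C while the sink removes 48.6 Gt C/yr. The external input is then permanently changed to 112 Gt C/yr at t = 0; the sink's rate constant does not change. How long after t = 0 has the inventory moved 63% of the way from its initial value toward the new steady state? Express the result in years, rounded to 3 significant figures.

τ = M₀/F₀ = 39000/48.6 = 802.5 yr.
The remaining gap fraction is e^(−t/τ); 63% covered ⇒ e^(−t/τ) = 0.370.
t = −τ ln(0.370) = 802.5 × 0.9943 = 797.9 yr.

798 yr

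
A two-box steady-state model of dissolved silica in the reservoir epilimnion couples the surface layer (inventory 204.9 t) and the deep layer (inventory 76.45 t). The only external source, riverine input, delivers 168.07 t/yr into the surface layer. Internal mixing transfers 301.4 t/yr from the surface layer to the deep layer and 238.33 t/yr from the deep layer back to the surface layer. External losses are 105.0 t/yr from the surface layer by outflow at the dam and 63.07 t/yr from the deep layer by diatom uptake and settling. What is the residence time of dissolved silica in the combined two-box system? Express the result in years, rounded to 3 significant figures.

For the system as a whole, the A↔B exchange is internal and contributes nothing to the throughput; only the external sinks remove mass.
M_total = 204.9 + 76.45 = 281.35 t.
ΣF_external_out = 105.0 + 63.07 = 168.07 t/yr.
τ = M_total / ΣF_ext = 281.35 / 168.07 = 1.674 yr.

1.67 yr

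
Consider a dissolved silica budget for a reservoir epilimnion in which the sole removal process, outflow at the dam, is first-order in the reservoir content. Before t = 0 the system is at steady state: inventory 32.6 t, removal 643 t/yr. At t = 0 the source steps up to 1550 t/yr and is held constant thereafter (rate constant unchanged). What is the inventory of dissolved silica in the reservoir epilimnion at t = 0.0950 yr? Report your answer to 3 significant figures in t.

71.5 t

τ = M₀/F₀ = 32.6/643 = 0.05070 yr; rate constant k = 1/τ.
New steady state M_∞ = F₁/k = F₁·τ = 1550 × 0.05070 = 78.585 t.
M(t) = M_∞ + (M₀ − M_∞)·e^(−t/τ); t/τ = 0.0950/0.05070 = 1.874, so e^(−t/τ) = 0.1535.
M(t) = 78.585 − 45.98 × 0.1535 = 71.524 t.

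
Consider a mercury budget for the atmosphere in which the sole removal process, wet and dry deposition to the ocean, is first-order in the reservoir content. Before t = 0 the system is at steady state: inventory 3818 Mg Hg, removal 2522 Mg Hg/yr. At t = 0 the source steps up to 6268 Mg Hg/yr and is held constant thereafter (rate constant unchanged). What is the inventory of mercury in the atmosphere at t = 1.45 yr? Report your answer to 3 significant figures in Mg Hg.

Residence time τ = M₀/F₀ = 1.514 yr. The eventual steady state is M_∞ = M₀·(F₁/F₀) = 3818 × 6268/2522 = 9489.0 Mg Hg.
The anomaly ΔM(t) = M(t) − M_∞ decays as ΔM₀·e^(−t/τ) with ΔM₀ = 3818 − 9489.0 = −5671 Mg Hg.
At t = 1.45 yr, e^(−t/τ) = e^(−0.9578) = 0.3837, so ΔM = −2176 Mg Hg and M = 9489.0 − 2176 = 7312.8 Mg Hg.

7310 Mg Hg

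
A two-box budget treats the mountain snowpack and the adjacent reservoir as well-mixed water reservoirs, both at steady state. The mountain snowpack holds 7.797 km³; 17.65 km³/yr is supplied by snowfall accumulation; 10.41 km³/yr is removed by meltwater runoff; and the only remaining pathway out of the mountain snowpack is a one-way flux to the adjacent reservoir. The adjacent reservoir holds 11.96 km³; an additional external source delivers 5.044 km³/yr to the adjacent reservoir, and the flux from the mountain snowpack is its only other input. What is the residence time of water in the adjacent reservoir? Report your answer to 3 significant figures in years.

0.974 yr

Balance the mountain snowpack: ΣF_in = 17.650 km³/yr.
Flux to the adjacent reservoir = ΣF_in − (10.41) = 7.2400 km³/yr.
Total input to the adjacent reservoir = 7.2400 + 5.044 = 12.284 km³/yr; at steady state this equals its total output.
τ = M / F = 11.96 / 12.284 = 0.9736 yr.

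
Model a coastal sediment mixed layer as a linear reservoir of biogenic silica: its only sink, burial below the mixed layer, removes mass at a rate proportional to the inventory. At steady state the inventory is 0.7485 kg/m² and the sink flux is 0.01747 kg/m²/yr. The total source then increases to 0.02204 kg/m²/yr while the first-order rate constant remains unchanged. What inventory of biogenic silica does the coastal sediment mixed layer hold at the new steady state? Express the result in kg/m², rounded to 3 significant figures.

Rate constant k = F/M = 0.01747 / 0.7485 = 0.02334 yr⁻¹.
At the new steady state, source = k·M_new ⇒ M_new = 0.02204 / 0.02334 = 0.9443 kg/m².
(Equivalently M_new = M × F_new/F_old = 0.7485 × 0.02204/0.01747.)

0.944 kg/m²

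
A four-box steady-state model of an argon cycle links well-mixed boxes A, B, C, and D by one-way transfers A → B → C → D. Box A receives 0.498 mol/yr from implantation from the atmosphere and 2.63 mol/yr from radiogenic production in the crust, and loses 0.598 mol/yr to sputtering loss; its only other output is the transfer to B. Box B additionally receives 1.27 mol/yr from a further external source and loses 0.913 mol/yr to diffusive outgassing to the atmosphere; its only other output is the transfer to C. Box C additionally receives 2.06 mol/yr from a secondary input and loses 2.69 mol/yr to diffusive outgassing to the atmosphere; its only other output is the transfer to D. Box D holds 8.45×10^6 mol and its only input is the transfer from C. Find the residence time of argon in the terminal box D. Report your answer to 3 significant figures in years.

Box A: F(A→B) = (0.498 + 2.63) − 0.598 = 2.5300 mol/yr.
Box B: F(B→C) = (2.5300 + 1.27) − 0.913 = 2.8870 mol/yr.
Box C: F(C→D) = (2.8870 + 2.06) − 2.69 = 2.2570 mol/yr.
Box D throughput = its input = 2.2570 mol/yr; τ = 8.45×10^6 / 2.2570 = 3.744×10^6 yr.

3.74×10^6 yr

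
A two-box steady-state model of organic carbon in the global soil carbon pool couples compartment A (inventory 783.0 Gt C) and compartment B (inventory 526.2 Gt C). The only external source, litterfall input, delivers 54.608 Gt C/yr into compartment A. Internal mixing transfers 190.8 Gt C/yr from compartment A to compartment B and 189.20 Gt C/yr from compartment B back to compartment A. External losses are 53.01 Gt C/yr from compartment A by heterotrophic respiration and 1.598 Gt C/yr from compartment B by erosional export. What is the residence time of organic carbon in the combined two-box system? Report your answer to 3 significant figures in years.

24.0 yr

Treat the two boxes together as one reservoir: the mixing fluxes between them are internal recycling, so τ = ΣM / Σ(external losses).
M_total = 783.0 + 526.2 = 1309.2 Gt C.
ΣF_external_out = 53.01 + 1.598 = 54.608 Gt C/yr.
τ = M_total / ΣF_ext = 1309.2 / 54.608 = 23.97 yr.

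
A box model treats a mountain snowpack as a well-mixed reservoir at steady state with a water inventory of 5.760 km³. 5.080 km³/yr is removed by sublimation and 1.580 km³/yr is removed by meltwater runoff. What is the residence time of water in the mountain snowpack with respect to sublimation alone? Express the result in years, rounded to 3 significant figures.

1.13 yr

Residence time with respect to a single sink: τ = M / F_sink.
τ = 5.760 / 5.080 = 1.134 yr.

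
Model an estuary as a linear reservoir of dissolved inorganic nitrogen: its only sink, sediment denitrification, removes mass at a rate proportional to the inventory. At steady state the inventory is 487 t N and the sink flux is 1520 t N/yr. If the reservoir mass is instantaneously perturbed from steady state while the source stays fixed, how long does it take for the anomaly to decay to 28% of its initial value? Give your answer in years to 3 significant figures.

For a linear reservoir the anomaly decays as exp(−t/τ) with τ = M/F = 487/1520 = 0.3204 yr.
exp(−t/τ) = 0.28 ⇒ t = −τ ln(0.28) = 0.3204 × 1.273 = 0.4079 yr.

0.408 yr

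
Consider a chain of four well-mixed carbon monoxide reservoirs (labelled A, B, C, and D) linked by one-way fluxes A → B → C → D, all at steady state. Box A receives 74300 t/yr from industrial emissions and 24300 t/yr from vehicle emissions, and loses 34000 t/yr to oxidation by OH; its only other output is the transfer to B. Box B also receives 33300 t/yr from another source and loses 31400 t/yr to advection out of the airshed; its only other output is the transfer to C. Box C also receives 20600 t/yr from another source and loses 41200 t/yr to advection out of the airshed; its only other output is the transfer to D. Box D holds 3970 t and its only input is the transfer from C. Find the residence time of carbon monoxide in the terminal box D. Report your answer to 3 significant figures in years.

0.0865 yr

Box A: F(A→B) = (74300 + 24300) − 34000 = 64600 t/yr.
Box B: F(B→C) = (64600 + 33300) − 31400 = 66500 t/yr.
Box C: F(C→D) = (66500 + 20600) − 41200 = 45900 t/yr.
Box D throughput = its input = 45900 t/yr; τ = 3970 / 45900 = 0.08649 yr.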